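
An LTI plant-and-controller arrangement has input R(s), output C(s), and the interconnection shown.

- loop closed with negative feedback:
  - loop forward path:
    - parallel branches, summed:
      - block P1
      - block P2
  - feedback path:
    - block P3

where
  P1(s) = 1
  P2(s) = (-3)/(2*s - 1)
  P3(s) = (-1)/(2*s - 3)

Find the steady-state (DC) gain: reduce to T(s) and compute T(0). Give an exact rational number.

The answer is 12/7.

Reasoning:
(1) combine P1, P2 in parallel gives (2*s - 4)/(2*s - 1)
(2) reduce the feedback loop with forward (P1+P2) and return P3 gives (4*s^2 - 14*s + 12)/(4*s^2 - 10*s + 7)
DC gain: substitute s = 0 into T(s) from step 2: T(0) = 12/7.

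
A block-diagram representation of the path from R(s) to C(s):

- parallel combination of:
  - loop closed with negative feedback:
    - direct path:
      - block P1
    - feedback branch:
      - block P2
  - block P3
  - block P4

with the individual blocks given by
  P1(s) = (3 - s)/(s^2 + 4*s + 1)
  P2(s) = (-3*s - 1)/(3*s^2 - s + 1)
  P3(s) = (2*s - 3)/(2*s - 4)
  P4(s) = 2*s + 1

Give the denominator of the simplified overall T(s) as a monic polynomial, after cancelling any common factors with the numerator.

Reducing step by step:

Step 1. collapse the loop (P1 forward, P2 return) -> (-3*s^3 + 10*s^2 - 4*s + 3)/(3*s^4 + 11*s^3 + 3*s^2 - 5*s - 2)
Step 2. sum the parallel branches [P1/(1+P1*P2)], P3, P4 -> (12*s^6 + 32*s^5 - 59*s^4 - 77*s^3 - 57*s^2 + 65*s + 2)/(6*s^5 + 10*s^4 - 38*s^3 - 22*s^2 + 16*s + 8)
No further cancellation is possible in the step-2 result, so that is T(s). Its denominator becomes monic after dividing by the leading coefficient 6.

Answer: s^5 + 5*s^4/3 - 19*s^3/3 - 11*s^2/3 + 8*s/3 + 4/3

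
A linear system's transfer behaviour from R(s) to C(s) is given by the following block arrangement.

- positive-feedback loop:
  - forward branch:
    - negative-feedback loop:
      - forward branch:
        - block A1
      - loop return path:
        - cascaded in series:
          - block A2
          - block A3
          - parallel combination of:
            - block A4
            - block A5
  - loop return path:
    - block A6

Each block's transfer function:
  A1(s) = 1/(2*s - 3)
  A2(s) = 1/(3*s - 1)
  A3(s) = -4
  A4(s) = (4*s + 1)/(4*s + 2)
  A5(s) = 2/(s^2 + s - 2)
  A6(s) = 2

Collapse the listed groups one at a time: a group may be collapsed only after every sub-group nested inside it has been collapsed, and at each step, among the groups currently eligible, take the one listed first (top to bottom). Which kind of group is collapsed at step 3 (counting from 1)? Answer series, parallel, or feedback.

1. sum the parallel branches A4, A5
2. reduce the series chain A2, A3, (A4+A5)
3. collapse the loop (A1 forward, (A2*A3*(A4+A5)) return)
4. apply the feedback formula to [A1/(1+A1*(A2*A3*(A4+A5)))], A6
At step 3 the group reduced is feedback.

Answer: feedback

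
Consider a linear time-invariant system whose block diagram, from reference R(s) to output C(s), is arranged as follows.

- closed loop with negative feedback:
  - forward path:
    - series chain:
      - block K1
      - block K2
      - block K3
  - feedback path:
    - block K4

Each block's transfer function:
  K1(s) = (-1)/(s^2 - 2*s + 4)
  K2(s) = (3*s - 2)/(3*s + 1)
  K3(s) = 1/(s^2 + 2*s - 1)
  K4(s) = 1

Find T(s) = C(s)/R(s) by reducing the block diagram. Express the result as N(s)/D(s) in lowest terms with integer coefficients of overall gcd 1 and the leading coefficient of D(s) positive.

Answer: (2 - 3*s)/(3*s^5 + s^4 - 3*s^3 + 29*s^2 - 5*s - 2)

Working:
Step 1. series reduction of K1, K2, K3; result (2 - 3*s)/(3*s^5 + s^4 - 3*s^3 + 29*s^2 - 2*s - 4)
Step 2. apply the feedback formula to (K1*K2*K3), K4 - this is the overall T(s), already in the required normalized form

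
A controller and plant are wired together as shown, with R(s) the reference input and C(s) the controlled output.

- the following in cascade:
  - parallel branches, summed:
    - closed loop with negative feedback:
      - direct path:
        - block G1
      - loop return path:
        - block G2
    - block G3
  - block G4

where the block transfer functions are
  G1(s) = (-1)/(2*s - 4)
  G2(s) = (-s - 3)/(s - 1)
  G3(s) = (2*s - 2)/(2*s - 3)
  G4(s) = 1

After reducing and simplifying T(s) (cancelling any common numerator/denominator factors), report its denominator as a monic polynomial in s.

[1] close the feedback loop around G1, G2: (1 - s)/(2*s^2 - 5*s + 7)
[2] parallel reduction of [G1/(1+G1*G2)], G3: (4*s^3 - 16*s^2 + 29*s - 17)/(4*s^3 - 16*s^2 + 29*s - 21)
[3] combine ([G1/(1+G1*G2)]+G3), G4 in series: (4*s^3 - 16*s^2 + 29*s - 17)/(4*s^3 - 16*s^2 + 29*s - 21)
No further cancellation is possible in the step-3 result, so that is T(s). Its denominator becomes monic after dividing by the leading coefficient 4.

Therefore the answer is s^3 - 4*s^2 + 29*s/4 - 21/4.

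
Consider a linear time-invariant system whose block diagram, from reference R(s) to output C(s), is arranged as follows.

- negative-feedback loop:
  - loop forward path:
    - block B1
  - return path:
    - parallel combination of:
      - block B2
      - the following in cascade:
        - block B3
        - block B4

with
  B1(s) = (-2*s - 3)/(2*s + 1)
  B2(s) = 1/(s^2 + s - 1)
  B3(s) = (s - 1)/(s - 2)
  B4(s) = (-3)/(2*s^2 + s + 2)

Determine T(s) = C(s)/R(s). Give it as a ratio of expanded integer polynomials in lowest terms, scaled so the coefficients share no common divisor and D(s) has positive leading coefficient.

(1) cascade B3, B4: (3 - 3*s)/(2*s^3 - 3*s^2 - 4)
(2) reduce the parallel group B2, (B3*B4): (-s^3 - 3*s^2 + 6*s - 7)/(2*s^5 - s^4 - 5*s^3 - s^2 - 4*s + 4)
(3) collapse the loop (B1 forward, (B2+(B3*B4)) return) - this is the overall T(s), already in the required normalized form

Hence the answer: (-4*s^6 - 4*s^5 + 13*s^4 + 17*s^3 + 11*s^2 + 4*s - 12)/(4*s^6 - 9*s^4 + 2*s^3 - 12*s^2 + 25)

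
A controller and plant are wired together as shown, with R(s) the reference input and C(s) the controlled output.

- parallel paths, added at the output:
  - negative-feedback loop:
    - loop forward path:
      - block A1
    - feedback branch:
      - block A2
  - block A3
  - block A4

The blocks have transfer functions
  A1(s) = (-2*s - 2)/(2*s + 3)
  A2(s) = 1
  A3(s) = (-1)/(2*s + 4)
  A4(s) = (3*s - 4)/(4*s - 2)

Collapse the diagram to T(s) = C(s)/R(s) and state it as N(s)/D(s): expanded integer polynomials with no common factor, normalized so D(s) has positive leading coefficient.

First reduce the diagram to T(s).

1. feedback reduction of A1, A2, giving -2*s - 2
2. reduce the parallel group [A1/(1+A1*A2)], A3, A4; the result is T(s) itself (integer coefficients, no common factor, positive leading denominator coefficient)

Answer: (-8*s^3 - 17*s^2 - 4*s + 1)/(4*s^2 + 6*s - 4)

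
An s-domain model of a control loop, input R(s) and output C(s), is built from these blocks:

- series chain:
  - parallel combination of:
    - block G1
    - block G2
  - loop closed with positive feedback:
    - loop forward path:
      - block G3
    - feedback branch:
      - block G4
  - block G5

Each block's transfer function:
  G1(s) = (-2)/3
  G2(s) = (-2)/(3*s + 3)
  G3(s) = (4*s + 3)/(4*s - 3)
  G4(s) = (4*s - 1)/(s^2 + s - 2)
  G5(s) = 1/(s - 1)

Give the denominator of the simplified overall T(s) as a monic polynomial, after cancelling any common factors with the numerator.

Answer: s^4 - 11*s^3/4 - 17*s^2/2 - 5*s/2 + 9/4

Working:
Step 1. add G1, G2 (parallel); result (-2*s - 4)/(3*s + 3)
Step 2. close the feedback loop around G3, G4; result (4*s^3 + 7*s^2 - 5*s - 6)/(4*s^3 - 15*s^2 - 19*s + 9)
Step 3. reduce the series chain (G1+G2), [G3/(1-G3*G4)], G5; result (-8*s^3 - 38*s^2 - 56*s - 24)/(12*s^4 - 33*s^3 - 102*s^2 - 30*s + 27)
Step 3 gives the fully reduced T(s), with no common factor left to cancel. The denominator's leading coefficient is 12, so divide each of its coefficients by 12 to get the monic form.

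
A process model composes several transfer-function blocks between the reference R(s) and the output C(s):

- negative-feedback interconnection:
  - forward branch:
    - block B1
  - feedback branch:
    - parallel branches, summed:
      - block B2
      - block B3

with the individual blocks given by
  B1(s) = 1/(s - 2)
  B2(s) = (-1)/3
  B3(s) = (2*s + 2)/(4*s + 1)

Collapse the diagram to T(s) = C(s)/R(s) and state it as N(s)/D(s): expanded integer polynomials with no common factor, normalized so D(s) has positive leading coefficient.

Step 1. sum the parallel branches B2, B3: (2*s + 5)/(12*s + 3)
Step 2. apply the feedback formula to B1, (B2+B3); the result is T(s) itself (integer coefficients, no common factor, positive leading denominator coefficient)

Final answer: (12*s + 3)/(12*s^2 - 19*s - 1)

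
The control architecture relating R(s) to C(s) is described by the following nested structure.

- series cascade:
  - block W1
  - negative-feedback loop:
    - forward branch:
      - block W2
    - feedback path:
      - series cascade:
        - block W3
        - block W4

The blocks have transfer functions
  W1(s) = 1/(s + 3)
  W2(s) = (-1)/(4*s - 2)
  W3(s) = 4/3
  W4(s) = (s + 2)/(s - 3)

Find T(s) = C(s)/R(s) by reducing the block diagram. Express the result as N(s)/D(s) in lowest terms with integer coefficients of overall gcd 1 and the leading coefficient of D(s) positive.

Step 1: series reduction of W3, W4 = (4*s + 8)/(3*s - 9)
Step 2: apply the feedback formula to W2, (W3*W4) = (9 - 3*s)/(12*s^2 - 46*s + 10)
Step 3: reduce the series chain W1, [W2/(1+W2*(W3*W4))] - this is the overall T(s), already in the required normalized form

Therefore the answer is (9 - 3*s)/(12*s^3 - 10*s^2 - 128*s + 30).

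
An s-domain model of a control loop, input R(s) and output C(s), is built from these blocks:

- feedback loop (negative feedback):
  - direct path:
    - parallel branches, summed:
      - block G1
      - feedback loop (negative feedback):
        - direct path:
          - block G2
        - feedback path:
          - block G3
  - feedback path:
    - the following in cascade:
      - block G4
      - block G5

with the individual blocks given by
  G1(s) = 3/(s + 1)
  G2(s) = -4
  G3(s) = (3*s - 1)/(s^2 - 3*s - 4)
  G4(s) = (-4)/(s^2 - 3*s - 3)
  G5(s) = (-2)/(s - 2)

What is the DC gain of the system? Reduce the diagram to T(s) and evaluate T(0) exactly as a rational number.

(1) feedback reduction of G2, G3: (-4*s^2 + 12*s + 16)/(s^2 - 15*s)
(2) reduce the parallel group G1, [G2/(1+G2*G3)]: (-4*s^3 + 11*s^2 - 17*s + 16)/(s^3 - 14*s^2 - 15*s)
(3) multiply G4, G5 (series): 8/(s^3 - 5*s^2 + 3*s + 6)
(4) collapse the loop ((G1+[G2/(1+G2*G3)]) forward, (G4*G5) return): (-4*s^6 + 31*s^5 - 84*s^4 + 110*s^3 - 65*s^2 - 54*s + 96)/(s^6 - 19*s^5 + 58*s^4 + 7*s^3 - 41*s^2 - 226*s + 128)
Step 4 gives the overall T(s). Then T(0) = 96/128 = 3/4.

Hence the answer: 3/4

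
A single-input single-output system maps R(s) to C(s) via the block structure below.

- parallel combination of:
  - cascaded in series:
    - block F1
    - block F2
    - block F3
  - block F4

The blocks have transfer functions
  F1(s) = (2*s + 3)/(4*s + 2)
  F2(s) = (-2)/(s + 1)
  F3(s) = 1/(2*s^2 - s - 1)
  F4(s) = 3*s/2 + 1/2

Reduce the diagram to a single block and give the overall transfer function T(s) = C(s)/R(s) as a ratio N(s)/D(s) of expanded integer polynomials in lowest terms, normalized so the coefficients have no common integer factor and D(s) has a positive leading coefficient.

The answer is (12*s^5 + 16*s^4 - 5*s^3 - 15*s^2 - 11*s - 7)/(8*s^4 + 8*s^3 - 6*s^2 - 8*s - 2).

Reasoning:
(1) reduce the series chain F1, F2, F3, giving (-2*s - 3)/(4*s^4 + 4*s^3 - 3*s^2 - 4*s - 1)
(2) combine (F1*F2*F3), F4 in parallel - this is the overall T(s), already in the required normalized form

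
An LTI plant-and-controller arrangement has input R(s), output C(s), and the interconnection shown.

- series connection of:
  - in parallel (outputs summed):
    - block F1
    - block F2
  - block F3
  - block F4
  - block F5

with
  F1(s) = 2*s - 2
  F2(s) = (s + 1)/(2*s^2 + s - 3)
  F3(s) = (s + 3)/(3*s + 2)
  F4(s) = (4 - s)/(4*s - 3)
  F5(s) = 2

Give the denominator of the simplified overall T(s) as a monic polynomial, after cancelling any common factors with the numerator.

(1) add F1, F2 (parallel), giving (4*s^3 - 2*s^2 - 7*s + 7)/(2*s^2 + s - 3)
(2) multiply (F1+F2), F3, F4, F5 (series), giving (-8*s^5 + 12*s^4 + 106*s^3 - 76*s^2 - 154*s + 168)/(24*s^4 + 10*s^3 - 49*s^2 - 3*s + 18)
Step 2 gives the fully reduced T(s), with no common factor left to cancel. The denominator's leading coefficient is 24, so divide each of its coefficients by 24 to get the monic form.

Therefore the answer is s^4 + 5*s^3/12 - 49*s^2/24 - s/8 + 3/4.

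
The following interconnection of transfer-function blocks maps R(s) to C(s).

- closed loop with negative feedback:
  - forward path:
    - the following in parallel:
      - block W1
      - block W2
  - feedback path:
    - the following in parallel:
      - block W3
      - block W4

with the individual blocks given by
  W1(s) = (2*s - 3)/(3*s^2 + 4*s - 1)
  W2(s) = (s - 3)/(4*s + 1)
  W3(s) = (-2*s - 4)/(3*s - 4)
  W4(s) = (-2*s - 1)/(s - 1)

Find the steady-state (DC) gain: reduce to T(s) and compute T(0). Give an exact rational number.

[1] add W1, W2 (parallel) -> (3*s^3 + 3*s^2 - 23*s)/(12*s^3 + 19*s^2 - 1)
[2] add W3, W4 (parallel) -> (-8*s^2 + 3*s + 8)/(3*s^2 - 7*s + 4)
[3] close the feedback loop around (W1+W2), (W3+W4) -> (9*s^5 - 12*s^4 - 78*s^3 + 173*s^2 - 92*s)/(12*s^5 - 42*s^4 + 132*s^3 + 28*s^2 - 177*s - 4)
That last expression is T(s); at s = 0 only the constant terms survive, so T(0) = 0/(-4) = 0.

Final answer: 0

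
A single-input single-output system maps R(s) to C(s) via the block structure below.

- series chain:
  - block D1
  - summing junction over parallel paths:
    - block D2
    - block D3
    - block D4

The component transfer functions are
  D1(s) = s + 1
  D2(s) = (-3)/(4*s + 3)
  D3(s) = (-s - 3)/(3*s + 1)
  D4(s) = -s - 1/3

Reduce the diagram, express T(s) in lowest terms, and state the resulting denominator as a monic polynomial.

1. reduce the parallel group D2, D3, D4 gives (-36*s^3 - 63*s^2 - 94*s - 39)/(36*s^2 + 39*s + 9)
2. multiply D1, (D2+D3+D4) (series) gives (-36*s^4 - 99*s^3 - 157*s^2 - 133*s - 39)/(36*s^2 + 39*s + 9)
No further cancellation is possible in the step-2 result, so that is T(s). Its denominator becomes monic after dividing by the leading coefficient 36.

Answer: s^2 + 13*s/12 + 1/4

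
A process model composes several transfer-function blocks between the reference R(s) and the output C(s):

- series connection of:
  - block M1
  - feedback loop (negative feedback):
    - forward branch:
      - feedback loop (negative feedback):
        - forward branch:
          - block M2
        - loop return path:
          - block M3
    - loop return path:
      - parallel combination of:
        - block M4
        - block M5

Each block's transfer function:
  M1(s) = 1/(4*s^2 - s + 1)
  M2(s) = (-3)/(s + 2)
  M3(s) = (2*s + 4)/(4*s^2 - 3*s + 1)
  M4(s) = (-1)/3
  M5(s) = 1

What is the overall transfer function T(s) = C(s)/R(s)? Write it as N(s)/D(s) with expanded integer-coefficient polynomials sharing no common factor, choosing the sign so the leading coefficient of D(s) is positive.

First reduce the diagram to T(s).

1. reduce the feedback loop with forward M2 and return M3: (-12*s^2 + 9*s - 3)/(4*s^3 + 5*s^2 - 11*s - 10)
2. add M4, M5 (parallel): 2/3
3. close the feedback loop around [M2/(1+M2*M3)], (M4+M5): (-12*s^2 + 9*s - 3)/(4*s^3 - 3*s^2 - 5*s - 12)
4. reduce the series chain M1, [[M2/(1+M2*M3)]/(1+[M2/(1+M2*M3)]*(M4+M5))], which is the overall transfer function T(s) = C(s)/R(s) in lowest terms

Answer: (-12*s^2 + 9*s - 3)/(16*s^5 - 16*s^4 - 13*s^3 - 46*s^2 + 7*s - 12)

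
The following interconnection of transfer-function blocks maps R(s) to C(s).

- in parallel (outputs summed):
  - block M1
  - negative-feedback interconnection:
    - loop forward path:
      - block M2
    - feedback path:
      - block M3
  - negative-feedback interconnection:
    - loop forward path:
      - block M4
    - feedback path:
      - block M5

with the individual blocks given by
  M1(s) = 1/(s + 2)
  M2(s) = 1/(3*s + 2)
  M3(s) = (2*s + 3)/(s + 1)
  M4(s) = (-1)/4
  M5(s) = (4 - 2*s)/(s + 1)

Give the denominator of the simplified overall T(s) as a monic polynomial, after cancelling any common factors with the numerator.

(1) reduce the feedback loop with forward M2 and return M3, giving (s + 1)/(3*s^2 + 7*s + 5)
(2) apply the feedback formula to M4, M5, giving (-s - 1)/(6*s)
(3) sum the parallel branches M1, [M2/(1+M2*M3)], [M4/(1+M4*M5)], giving (-3*s^4 + 8*s^3 + 28*s^2 + 13*s - 10)/(18*s^4 + 78*s^3 + 114*s^2 + 60*s)
Step 3 gives the fully reduced T(s), with no common factor left to cancel. The denominator's leading coefficient is 18, so divide each of its coefficients by 18 to get the monic form.

Answer: s^4 + 13*s^3/3 + 19*s^2/3 + 10*s/3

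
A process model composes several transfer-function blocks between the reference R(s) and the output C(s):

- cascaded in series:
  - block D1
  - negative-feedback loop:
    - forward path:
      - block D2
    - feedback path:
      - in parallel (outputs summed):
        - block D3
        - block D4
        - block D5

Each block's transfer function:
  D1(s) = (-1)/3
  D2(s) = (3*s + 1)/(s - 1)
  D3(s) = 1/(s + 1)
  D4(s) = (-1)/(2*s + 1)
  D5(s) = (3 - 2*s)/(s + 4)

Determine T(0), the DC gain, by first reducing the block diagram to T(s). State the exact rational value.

Reducing step by step:

1. sum the parallel branches D3, D4, D5 gives (-4*s^3 + s^2 + 11*s + 3)/(2*s^3 + 11*s^2 + 13*s + 4)
2. close the feedback loop around D2, (D3+D4+D5) gives (-6*s^4 - 35*s^3 - 50*s^2 - 25*s - 4)/(10*s^4 - 8*s^3 - 36*s^2 - 11*s + 1)
3. series reduction of D1, [D2/(1+D2*(D3+D4+D5))] gives (6*s^4 + 35*s^3 + 50*s^2 + 25*s + 4)/(30*s^4 - 24*s^3 - 108*s^2 - 33*s + 3)
Evaluating the step-3 result (the overall T(s)) at s = 0 gives T(0) = 4/3.

Answer: 4/3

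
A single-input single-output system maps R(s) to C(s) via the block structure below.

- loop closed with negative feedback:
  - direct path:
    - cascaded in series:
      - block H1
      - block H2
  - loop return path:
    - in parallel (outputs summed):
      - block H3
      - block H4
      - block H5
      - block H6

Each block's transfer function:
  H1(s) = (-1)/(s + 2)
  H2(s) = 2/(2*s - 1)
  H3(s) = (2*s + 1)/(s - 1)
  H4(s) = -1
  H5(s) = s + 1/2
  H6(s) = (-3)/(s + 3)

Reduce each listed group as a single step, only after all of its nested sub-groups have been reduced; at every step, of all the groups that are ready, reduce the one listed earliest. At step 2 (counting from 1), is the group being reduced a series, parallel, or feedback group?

[1] cascade H1, H2
[2] add H3, H4, H5, H6 (parallel)
[3] reduce the feedback loop with forward (H1*H2) and return (H3+H4+H5+H6)
So the answer for step 2 is parallel.

Hence the answer: parallel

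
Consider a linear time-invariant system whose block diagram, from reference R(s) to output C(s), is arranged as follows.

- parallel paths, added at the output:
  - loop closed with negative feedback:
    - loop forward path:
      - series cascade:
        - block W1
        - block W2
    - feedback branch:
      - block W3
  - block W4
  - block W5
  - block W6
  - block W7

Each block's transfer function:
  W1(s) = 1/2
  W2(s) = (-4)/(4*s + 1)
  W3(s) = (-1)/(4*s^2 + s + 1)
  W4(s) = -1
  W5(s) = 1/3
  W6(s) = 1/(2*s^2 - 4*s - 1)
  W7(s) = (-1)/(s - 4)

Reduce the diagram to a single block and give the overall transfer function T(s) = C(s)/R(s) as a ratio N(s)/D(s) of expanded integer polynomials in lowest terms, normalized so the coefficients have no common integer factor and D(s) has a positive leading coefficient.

The answer is (-64*s^6 + 208*s^5 + 160*s^4 - 614*s^3 - 271*s^2 - 244*s - 75)/(96*s^6 - 528*s^5 + 462*s^4 + 390*s^3 + 213*s^2 + 195*s + 36).

Reasoning:
[1] cascade W1, W2; result (-2)/(4*s + 1)
[2] feedback reduction of (W1*W2), W3; result (-8*s^2 - 2*s - 2)/(16*s^3 + 8*s^2 + 5*s + 3)
[3] add [(W1*W2)/(1+(W1*W2)*W3)], W4, W5, W6, W7 (parallel) - this is the overall T(s), already in the required normalized form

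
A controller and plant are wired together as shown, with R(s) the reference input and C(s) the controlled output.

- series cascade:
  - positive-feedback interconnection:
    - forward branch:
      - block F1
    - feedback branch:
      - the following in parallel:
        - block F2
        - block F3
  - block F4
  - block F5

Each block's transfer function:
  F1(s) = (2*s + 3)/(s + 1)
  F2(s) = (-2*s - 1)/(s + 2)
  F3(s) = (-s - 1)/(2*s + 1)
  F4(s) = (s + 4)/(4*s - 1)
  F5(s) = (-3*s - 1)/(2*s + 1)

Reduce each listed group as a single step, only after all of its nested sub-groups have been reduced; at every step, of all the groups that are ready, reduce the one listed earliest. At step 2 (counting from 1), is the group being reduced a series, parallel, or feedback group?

The answer is feedback.

Reasoning:
Step 1 - sum the parallel branches F2, F3
Step 2 - close the feedback loop around F1, (F2+F3)
Step 3 - series reduction of [F1/(1-F1*(F2+F3))], F4, F5
The group at step 2 is a feedback group.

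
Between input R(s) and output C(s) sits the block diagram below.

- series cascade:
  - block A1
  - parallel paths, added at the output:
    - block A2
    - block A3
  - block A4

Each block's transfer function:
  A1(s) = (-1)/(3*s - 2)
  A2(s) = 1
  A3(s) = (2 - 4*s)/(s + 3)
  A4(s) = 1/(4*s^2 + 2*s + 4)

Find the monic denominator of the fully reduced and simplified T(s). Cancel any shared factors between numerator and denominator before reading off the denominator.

Step 1: add A2, A3 (parallel), giving (5 - 3*s)/(s + 3)
Step 2: series reduction of A1, (A2+A3), A4, giving (3*s - 5)/(12*s^4 + 34*s^3 + 2*s^2 + 16*s - 24)
That last expression is T(s), already simplified. Scaling its denominator by 1/12 (the reciprocal of the leading coefficient) yields the monic denominator.

Hence the answer: s^4 + 17*s^3/6 + s^2/6 + 4*s/3 - 2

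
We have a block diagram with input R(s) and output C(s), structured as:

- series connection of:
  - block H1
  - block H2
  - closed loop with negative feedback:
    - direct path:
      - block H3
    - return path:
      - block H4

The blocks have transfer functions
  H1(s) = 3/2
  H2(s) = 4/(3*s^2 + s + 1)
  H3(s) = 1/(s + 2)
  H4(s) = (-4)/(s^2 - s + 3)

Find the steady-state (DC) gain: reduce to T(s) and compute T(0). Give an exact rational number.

Step 1. reduce the feedback loop with forward H3 and return H4, giving (s^2 - s + 3)/(s^3 + s^2 + s + 2)
Step 2. cascade H1, H2, [H3/(1+H3*H4)], giving (6*s^2 - 6*s + 18)/(3*s^5 + 4*s^4 + 5*s^3 + 8*s^2 + 3*s + 2)
Evaluating the step-2 result (the overall T(s)) at s = 0 gives T(0) = 18/2 = 9.

Final answer: 9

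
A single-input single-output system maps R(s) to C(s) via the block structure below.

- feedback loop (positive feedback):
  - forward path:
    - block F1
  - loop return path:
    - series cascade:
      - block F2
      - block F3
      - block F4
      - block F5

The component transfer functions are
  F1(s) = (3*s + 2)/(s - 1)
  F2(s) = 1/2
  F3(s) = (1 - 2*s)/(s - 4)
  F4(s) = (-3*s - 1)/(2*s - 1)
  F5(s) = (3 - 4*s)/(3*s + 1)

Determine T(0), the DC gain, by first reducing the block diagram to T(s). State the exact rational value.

Answer: -8

Working:
Step 1: reduce the series chain F2, F3, F4, F5 = (3 - 4*s)/(2*s - 8)
Step 2: close the feedback loop around F1, (F2*F3*F4*F5) = (6*s^2 - 20*s - 16)/(14*s^2 - 11*s + 2)
Evaluating the step-2 result (the overall T(s)) at s = 0 gives T(0) = -16/2 = -8.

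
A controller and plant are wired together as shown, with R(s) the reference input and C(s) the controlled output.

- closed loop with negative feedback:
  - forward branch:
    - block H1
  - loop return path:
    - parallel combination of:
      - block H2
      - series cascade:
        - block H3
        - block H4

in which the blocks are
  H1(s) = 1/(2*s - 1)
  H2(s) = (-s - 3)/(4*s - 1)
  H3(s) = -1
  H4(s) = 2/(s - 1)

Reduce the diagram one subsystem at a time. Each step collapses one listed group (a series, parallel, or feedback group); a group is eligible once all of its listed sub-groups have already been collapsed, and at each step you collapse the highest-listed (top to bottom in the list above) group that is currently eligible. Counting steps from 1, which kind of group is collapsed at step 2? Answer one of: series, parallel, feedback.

[1] cascade H3, H4
[2] add H2, (H3*H4) (parallel)
[3] reduce the feedback loop with forward H1 and return (H2+(H3*H4))
So the answer for step 2 is parallel.

Answer: parallel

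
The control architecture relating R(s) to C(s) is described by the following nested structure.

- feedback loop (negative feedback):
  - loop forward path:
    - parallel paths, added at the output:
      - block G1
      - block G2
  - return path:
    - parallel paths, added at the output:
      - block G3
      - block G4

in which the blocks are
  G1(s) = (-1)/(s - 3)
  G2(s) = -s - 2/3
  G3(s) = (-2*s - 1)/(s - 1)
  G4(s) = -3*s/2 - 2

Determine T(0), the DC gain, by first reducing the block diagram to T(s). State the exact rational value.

The answer is -1/4.

Reasoning:
[1] sum the parallel branches G1, G2; result (-3*s^2 + 7*s + 3)/(3*s - 9)
[2] sum the parallel branches G3, G4; result (-3*s^2 - 5*s + 2)/(2*s - 2)
[3] reduce the feedback loop with forward (G1+G2) and return (G3+G4); result (-6*s^3 + 20*s^2 - 8*s - 6)/(9*s^4 - 6*s^3 - 44*s^2 - 25*s + 24)
That last expression is T(s); at s = 0 only the constant terms survive, so T(0) = -6/24 = -1/4.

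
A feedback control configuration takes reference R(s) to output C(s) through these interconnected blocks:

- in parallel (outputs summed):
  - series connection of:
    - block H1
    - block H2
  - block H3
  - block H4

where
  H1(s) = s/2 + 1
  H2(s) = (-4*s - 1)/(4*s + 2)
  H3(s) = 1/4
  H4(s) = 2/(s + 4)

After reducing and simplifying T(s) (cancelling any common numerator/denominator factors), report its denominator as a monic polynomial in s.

Step 1. multiply H1, H2 (series); result (-4*s^2 - 9*s - 2)/(8*s + 4)
Step 2. reduce the parallel group (H1*H2), H3, H4; result (-4*s^3 - 23*s^2 - 13*s + 4)/(8*s^2 + 36*s + 16)
T(s) is the step-2 result (common factors already cancelled). Leading coefficient of the denominator: 8. Divide through by 8 for the monic polynomial.

Answer: s^2 + 9*s/2 + 2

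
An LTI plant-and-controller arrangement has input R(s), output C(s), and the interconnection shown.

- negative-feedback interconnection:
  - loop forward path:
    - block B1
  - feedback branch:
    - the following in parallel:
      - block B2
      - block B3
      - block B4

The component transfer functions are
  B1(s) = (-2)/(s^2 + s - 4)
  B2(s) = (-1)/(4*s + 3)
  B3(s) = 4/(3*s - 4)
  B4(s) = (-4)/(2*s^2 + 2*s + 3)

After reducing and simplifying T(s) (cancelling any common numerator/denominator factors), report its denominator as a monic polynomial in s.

Reducing step by step:

(1) add B2, B3, B4 (parallel) = (26*s^3 + 10*s^2 + 99*s + 96)/(24*s^4 + 10*s^3 - 2*s^2 - 45*s - 36)
(2) reduce the feedback loop with forward B1 and return (B2+B3+B4) = (-48*s^4 - 20*s^3 + 4*s^2 + 90*s + 72)/(24*s^6 + 34*s^5 - 88*s^4 - 139*s^3 - 93*s^2 - 54*s - 48)
The result of step 2 is T(s) in lowest terms. Its denominator has leading coefficient 24; dividing the denominator through by 24 makes it monic.

Answer: s^6 + 17*s^5/12 - 11*s^4/3 - 139*s^3/24 - 31*s^2/8 - 9*s/4 - 2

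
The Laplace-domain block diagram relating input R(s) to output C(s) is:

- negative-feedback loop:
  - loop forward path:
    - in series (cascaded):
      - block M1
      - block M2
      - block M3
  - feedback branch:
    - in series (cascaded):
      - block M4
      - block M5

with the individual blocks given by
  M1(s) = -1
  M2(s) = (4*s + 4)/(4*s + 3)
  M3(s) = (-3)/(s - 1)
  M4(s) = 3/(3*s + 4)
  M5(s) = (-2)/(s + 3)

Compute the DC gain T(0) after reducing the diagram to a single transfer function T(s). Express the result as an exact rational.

First reduce the diagram to T(s).

[1] cascade M1, M2, M3: (12*s + 12)/(4*s^2 - s - 3)
[2] multiply M4, M5 (series): (-6)/(3*s^2 + 13*s + 12)
[3] reduce the feedback loop with forward (M1*M2*M3) and return (M4*M5): (36*s^3 + 192*s^2 + 300*s + 144)/(12*s^4 + 49*s^3 + 26*s^2 - 123*s - 108)
Step 3 gives the overall T(s). Then T(0) = 144/(-108) = -4/3.

Answer: -4/3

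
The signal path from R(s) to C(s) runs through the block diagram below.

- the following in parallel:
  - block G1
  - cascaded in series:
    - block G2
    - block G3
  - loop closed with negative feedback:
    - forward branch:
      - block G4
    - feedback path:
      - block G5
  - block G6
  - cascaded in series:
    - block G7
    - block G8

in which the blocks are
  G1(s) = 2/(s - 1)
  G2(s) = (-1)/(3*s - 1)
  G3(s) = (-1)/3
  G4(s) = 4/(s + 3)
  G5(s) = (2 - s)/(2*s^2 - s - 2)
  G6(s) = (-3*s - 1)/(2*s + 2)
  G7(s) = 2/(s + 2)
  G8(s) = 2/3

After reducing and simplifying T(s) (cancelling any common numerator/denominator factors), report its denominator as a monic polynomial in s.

First reduce the diagram to T(s).

[1] cascade G2, G3, giving 1/(9*s - 3)
[2] reduce the feedback loop with forward G4 and return G5, giving (8*s^2 - 4*s - 8)/(2*s^3 + 5*s^2 - 9*s + 2)
[3] cascade G7, G8, giving 4/(3*s + 6)
[4] combine G1, (G2*G3), [G4/(1+G4*G5)], G6, (G7*G8) in parallel, giving (-54*s^6 + 25*s^5 + 909*s^4 + 807*s^3 - 811*s^2 - 304*s + 148)/(36*s^6 + 186*s^5 + 114*s^4 - 330*s^3 - 126*s^2 + 144*s - 24)
The result of step 4 is T(s) in lowest terms. Its denominator has leading coefficient 36; dividing the denominator through by 36 makes it monic.

Answer: s^6 + 31*s^5/6 + 19*s^4/6 - 55*s^3/6 - 7*s^2/2 + 4*s - 2/3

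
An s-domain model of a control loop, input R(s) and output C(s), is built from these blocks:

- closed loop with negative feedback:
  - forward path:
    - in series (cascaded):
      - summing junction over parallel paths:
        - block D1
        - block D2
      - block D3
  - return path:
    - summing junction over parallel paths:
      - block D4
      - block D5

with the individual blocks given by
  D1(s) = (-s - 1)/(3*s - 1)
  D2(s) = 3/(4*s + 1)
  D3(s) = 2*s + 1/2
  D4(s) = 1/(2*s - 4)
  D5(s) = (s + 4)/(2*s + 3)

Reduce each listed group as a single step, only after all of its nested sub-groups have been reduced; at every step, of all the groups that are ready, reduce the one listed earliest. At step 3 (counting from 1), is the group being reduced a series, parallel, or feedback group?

Step 1. reduce the parallel group D1, D2
Step 2. combine (D1+D2), D3 in series
Step 3. sum the parallel branches D4, D5
Step 4. feedback reduction of ((D1+D2)*D3), (D4+D5)
Step 3: parallel.

Answer: parallel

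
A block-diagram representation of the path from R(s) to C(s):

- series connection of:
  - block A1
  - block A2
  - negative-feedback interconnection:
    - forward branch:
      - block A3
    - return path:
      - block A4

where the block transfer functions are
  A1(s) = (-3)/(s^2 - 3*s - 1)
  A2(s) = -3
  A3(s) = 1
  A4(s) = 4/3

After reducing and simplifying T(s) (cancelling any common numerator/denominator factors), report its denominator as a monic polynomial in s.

Reducing step by step:

(1) collapse the loop (A3 forward, A4 return) gives 3/7
(2) cascade A1, A2, [A3/(1+A3*A4)] gives 27/(7*s^2 - 21*s - 7)
Step 2 gives the fully reduced T(s), with no common factor left to cancel. The denominator's leading coefficient is 7, so divide each of its coefficients by 7 to get the monic form.

Answer: s^2 - 3*s - 1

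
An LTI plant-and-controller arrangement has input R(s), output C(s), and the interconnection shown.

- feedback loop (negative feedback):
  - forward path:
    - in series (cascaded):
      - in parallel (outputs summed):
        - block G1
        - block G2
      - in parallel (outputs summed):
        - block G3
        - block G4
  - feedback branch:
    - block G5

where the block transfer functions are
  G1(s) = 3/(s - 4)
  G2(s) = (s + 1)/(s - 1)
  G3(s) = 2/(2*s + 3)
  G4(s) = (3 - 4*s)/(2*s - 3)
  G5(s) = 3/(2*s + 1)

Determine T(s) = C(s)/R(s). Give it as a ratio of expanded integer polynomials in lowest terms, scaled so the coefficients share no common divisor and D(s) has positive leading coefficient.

Answer: (-16*s^5 - 12*s^4 + 116*s^3 + 87*s^2 - 28*s - 21)/(8*s^5 - 60*s^4 - 12*s^3 + 274*s^2 + 15*s - 99)

Working:
Step 1 - parallel reduction of G1, G2 = (s^2 - 7)/(s^2 - 5*s + 4)
Step 2 - combine G3, G4 in parallel = (-8*s^2 - 2*s + 3)/(4*s^2 - 9)
Step 3 - combine (G1+G2), (G3+G4) in series = (-8*s^4 - 2*s^3 + 59*s^2 + 14*s - 21)/(4*s^4 - 20*s^3 + 7*s^2 + 45*s - 36)
Step 4 - feedback reduction of ((G1+G2)*(G3+G4)), G5; the result is T(s) itself (integer coefficients, no common factor, positive leading denominator coefficient)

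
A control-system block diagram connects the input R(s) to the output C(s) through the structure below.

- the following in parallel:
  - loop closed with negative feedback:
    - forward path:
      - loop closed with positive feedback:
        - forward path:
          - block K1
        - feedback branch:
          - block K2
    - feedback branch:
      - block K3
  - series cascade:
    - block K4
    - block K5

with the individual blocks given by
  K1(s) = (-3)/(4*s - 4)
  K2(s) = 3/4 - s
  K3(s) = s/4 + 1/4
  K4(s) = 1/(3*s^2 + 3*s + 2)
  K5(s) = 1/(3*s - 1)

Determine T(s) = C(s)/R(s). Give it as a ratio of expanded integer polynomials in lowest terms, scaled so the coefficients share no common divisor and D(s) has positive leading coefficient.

Answer: (-108*s^3 - 72*s^2 - 35*s + 14)/(9*s^4 - 84*s^3 - 57*s^2 - 32*s + 20)

Working:
(1) feedback reduction of K1, K2: (-12)/(4*s - 7)
(2) reduce the feedback loop with forward [K1/(1-K1*K2)] and return K3: (-12)/(s - 10)
(3) cascade K4, K5: 1/(9*s^3 + 6*s^2 + 3*s - 2)
(4) add [[K1/(1-K1*K2)]/(1+[K1/(1-K1*K2)]*K3)], (K4*K5) (parallel), giving the overall T(s)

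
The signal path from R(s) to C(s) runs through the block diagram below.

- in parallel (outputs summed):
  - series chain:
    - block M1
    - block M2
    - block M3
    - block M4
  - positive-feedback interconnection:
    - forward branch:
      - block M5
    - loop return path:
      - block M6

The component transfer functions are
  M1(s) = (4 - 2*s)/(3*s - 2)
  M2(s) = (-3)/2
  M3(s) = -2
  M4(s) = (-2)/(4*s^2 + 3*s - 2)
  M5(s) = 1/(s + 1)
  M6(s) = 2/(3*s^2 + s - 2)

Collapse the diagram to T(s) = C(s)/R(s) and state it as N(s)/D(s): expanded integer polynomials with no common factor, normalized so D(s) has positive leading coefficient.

The answer is (36*s^5 + 51*s^4 - 83*s^3 - 110*s^2 + 4*s + 88)/(36*s^6 + 51*s^5 - 44*s^4 - 85*s^3 + 24*s^2 + 44*s - 16).

Reasoning:
1. reduce the series chain M1, M2, M3, M4; result (12*s - 24)/(12*s^3 + s^2 - 12*s + 4)
2. reduce the feedback loop with forward M5 and return M6; result (3*s^2 + s - 2)/(3*s^3 + 4*s^2 - s - 4)
3. add (M1*M2*M3*M4), [M5/(1-M5*M6)] (parallel), giving the overall T(s)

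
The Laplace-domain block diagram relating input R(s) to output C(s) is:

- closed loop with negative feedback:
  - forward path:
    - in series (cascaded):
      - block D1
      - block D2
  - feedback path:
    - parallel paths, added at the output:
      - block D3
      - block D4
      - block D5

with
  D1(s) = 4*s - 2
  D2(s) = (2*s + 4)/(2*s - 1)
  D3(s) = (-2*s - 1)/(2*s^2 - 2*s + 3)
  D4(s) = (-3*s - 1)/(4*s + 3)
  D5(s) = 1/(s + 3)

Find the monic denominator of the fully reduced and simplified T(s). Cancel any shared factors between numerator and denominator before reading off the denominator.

The answer is s^5 + 4*s^4 + 107*s^3/12 + 113*s^2/6 + 139*s/8 + 15/8.

Reasoning:
1. reduce the series chain D1, D2; result 4*s + 8
2. combine D3, D4, D5 in parallel; result (-6*s^4 - 14*s^3 - 31*s^2 - 51*s - 9)/(8*s^4 + 22*s^3 + 27*s + 27)
3. close the feedback loop around (D1*D2), (D3+D4+D5); result (-32*s^5 - 152*s^4 - 176*s^3 - 108*s^2 - 324*s - 216)/(24*s^5 + 96*s^4 + 214*s^3 + 452*s^2 + 417*s + 45)
T(s) is the step-3 result (common factors already cancelled). Leading coefficient of the denominator: 24. Divide through by 24 for the monic polynomial.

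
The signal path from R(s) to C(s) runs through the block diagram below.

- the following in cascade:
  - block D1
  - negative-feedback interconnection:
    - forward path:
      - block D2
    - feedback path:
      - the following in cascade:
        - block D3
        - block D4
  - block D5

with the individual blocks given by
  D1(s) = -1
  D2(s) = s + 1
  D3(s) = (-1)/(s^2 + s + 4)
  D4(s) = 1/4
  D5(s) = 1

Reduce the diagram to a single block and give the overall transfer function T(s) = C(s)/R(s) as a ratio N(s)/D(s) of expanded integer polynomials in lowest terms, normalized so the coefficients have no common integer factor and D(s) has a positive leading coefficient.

1. cascade D3, D4, giving (-1)/(4*s^2 + 4*s + 16)
2. close the feedback loop around D2, (D3*D4), giving (4*s^3 + 8*s^2 + 20*s + 16)/(4*s^2 + 3*s + 15)
3. multiply D1, [D2/(1+D2*(D3*D4))], D5 (series): this yields T(s), and no further normalization is needed

Final answer: (-4*s^3 - 8*s^2 - 20*s - 16)/(4*s^2 + 3*s + 15)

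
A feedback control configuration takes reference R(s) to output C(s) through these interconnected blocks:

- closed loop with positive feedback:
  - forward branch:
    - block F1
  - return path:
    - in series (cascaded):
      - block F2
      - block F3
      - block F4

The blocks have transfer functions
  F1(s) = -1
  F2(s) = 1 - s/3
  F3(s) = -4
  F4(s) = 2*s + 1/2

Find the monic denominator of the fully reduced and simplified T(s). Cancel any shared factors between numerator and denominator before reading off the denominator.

Step 1. series reduction of F2, F3, F4, giving 8*s^2/3 - 22*s/3 - 2
Step 2. close the feedback loop around F1, (F2*F3*F4), giving (-3)/(8*s^2 - 22*s - 3)
The result of step 2 is T(s) in lowest terms. Its denominator has leading coefficient 8; dividing the denominator through by 8 makes it monic.

Answer: s^2 - 11*s/4 - 3/8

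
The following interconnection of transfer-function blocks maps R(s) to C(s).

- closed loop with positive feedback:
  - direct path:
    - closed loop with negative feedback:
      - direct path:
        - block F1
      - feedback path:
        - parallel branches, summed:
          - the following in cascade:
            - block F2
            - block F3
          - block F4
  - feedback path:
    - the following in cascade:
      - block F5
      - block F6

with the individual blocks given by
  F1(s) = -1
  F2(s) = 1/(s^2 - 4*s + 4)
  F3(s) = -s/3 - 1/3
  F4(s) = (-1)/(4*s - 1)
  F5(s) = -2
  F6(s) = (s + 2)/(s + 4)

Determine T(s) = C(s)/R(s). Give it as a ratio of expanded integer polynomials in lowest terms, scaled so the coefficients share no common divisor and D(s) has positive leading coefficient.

Reducing step by step:

(1) series reduction of F2, F3 = (-s - 1)/(3*s^2 - 12*s + 12)
(2) add (F2*F3), F4 (parallel) = (-7*s^2 + 9*s - 11)/(12*s^3 - 51*s^2 + 60*s - 12)
(3) apply the feedback formula to F1, ((F2*F3)+F4) = (-12*s^3 + 51*s^2 - 60*s + 12)/(12*s^3 - 44*s^2 + 51*s - 1)
(4) series reduction of F5, F6 = (-2*s - 4)/(s + 4)
(5) apply the feedback formula to [F1/(1+F1*((F2*F3)+F4))], (F5*F6) - this is the overall T(s), already in the required normalized form

Answer: (12*s^4 - 3*s^3 - 144*s^2 + 228*s - 48)/(12*s^4 - 58*s^3 + 41*s^2 + 13*s - 44)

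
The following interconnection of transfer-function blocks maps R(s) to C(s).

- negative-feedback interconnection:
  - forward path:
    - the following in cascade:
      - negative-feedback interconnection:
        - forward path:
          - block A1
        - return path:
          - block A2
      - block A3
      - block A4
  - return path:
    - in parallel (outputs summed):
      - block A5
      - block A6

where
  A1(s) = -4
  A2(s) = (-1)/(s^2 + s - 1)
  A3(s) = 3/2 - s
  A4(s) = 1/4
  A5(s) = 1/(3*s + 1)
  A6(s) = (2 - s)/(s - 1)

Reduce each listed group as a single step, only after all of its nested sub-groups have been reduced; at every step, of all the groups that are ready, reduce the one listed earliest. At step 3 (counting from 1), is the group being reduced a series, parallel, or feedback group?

[1] close the feedback loop around A1, A2
[2] reduce the series chain [A1/(1+A1*A2)], A3, A4
[3] reduce the parallel group A5, A6
[4] feedback reduction of ([A1/(1+A1*A2)]*A3*A4), (A5+A6)
So the answer for step 3 is parallel.

Therefore the answer is parallel.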